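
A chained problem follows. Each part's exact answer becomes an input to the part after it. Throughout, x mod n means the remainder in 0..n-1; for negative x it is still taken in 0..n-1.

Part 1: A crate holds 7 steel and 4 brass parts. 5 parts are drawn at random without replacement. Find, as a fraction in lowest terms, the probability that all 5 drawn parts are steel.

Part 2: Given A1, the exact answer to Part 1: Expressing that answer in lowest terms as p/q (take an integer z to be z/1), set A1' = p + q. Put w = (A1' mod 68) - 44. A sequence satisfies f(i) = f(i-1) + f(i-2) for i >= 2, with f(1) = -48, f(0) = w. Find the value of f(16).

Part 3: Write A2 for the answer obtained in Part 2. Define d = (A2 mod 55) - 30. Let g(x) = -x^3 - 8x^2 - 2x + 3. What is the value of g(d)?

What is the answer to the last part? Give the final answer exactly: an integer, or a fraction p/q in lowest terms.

-1392

Part 1: total draws C(11,5) = 462; favorable C(7,5) = 21; P = 1/22; answer 1/22
Part 2: A1 = 1/22; threaded value p + q = 23; w = -21; f(2) = 1*(-48) + 1*(-21) = -69; iterating: f(2)=-69, f(3)=-117, f(4)=-186, f(5)=-303, f(6)=-489, f(7)=-792, f(8)=-1281, f(9)=-2073, f(10)=-3354, f(11)=-5427, f(12)=-8781, f(13)=-14208, f(14)=-22989, f(15)=-37197, f(16)=-60186; answer -60186
Part 3: A2 = -60186; d = 9; -1*(9)^3 - 8*(9)^2 - 2*(9)^1 + 3 = (-729) + (-648) + (-18) + (3) = -1392; answer -1392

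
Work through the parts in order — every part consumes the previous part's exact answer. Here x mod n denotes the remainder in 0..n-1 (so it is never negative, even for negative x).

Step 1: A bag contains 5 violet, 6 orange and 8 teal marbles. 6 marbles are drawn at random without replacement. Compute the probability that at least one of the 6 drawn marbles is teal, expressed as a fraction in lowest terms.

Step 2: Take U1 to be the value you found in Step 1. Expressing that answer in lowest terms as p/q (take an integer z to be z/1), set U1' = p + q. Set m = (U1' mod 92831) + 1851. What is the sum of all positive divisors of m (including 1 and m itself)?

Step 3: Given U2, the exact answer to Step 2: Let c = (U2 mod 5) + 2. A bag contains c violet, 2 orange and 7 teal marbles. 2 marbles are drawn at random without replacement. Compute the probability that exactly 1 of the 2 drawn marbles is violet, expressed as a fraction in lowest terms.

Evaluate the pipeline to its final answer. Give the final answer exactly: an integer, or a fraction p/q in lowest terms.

Step 1: total draws C(19,6) = 27132; complement C(11,6) = 462; favorable 27132 - 462 = 26670; P = 635/646; answer 635/646
Step 2: U1 = 635/646; threaded value p + q = 1281; m = 3132; 3132 = 2^2 * 3^3 * 29; sigma = (1 + 2 + 4) * (1 + 3 + 9 + 27) * (1 + 29) = 7 * 40 * 30 = 8400; answer 8400
Step 3: U2 = 8400; c = 2; total draws C(11,2) = 55; favorable C(2,1)*C(9,1) = 18; P = 18/55; answer 18/55

18/55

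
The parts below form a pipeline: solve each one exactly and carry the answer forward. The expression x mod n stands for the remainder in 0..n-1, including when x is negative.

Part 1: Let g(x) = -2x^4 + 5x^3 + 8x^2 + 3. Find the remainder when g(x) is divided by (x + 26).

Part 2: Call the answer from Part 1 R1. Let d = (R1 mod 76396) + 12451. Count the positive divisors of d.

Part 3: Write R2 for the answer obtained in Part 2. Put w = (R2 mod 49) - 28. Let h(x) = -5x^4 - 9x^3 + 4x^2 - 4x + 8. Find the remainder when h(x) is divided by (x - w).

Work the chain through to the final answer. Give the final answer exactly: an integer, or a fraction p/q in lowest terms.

-1532056

Part 1: remainder = value at the root: -2*(-26)^4 + 5*(-26)^3 + 8*(-26)^2 + 3 = (-913952) + (-87880) + (5408) + (3) = -996421; answer -996421
Part 2: R1 = -996421; d = 85574; 85574 = 2 * 42787; number of divisors = (1+1) * (1+1) = 4; answer 4
Part 3: R2 = 4; w = -24; remainder = value at the root: -5*(-24)^4 - 9*(-24)^3 + 4*(-24)^2 - 4*(-24)^1 + 8 = (-1658880) + (124416) + (2304) + (96) + (8) = -1532056; answer -1532056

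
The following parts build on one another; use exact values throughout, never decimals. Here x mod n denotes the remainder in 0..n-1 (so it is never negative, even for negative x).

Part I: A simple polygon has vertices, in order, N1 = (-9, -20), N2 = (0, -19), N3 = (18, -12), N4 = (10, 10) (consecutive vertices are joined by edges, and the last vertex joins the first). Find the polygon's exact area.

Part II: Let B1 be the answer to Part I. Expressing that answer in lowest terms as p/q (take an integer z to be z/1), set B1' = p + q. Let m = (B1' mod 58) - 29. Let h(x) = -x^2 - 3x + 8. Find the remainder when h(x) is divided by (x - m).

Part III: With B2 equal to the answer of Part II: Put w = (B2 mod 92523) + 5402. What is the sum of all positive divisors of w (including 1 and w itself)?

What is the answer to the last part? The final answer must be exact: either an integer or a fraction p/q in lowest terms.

130128

Part I: cross terms: (-9*-19 - 0*-20)=171, (0*-12 - 18*-19)=342, (18*10 - 10*-12)=300, (10*-20 - -9*10)=-110; twice the area = |703| = 703; area = 703/2; answer 703/2
Part II: B1 = 703/2; threaded value p + q = 705; m = -20; remainder = value at the root: -1*(-20)^2 - 3*(-20)^1 + 8 = (-400) + (60) + (8) = -332; answer -332
Part III: B2 = -332; w = 97593; 97593 = 3 * 32531; sigma = (1 + 3) * (1 + 32531) = 4 * 32532 = 130128; answer 130128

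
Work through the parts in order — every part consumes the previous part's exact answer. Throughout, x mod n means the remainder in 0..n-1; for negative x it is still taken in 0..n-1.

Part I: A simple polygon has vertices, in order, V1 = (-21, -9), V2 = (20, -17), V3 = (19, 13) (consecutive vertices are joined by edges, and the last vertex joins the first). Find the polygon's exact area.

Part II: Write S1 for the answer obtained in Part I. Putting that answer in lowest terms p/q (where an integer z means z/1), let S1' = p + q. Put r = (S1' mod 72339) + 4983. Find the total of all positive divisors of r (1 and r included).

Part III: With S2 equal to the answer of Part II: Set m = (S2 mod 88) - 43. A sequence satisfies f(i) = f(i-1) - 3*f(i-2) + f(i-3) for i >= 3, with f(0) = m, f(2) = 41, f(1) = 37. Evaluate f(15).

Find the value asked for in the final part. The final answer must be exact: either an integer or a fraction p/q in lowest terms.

Part I: cross terms: (-21*-17 - 20*-9)=537, (20*13 - 19*-17)=583, (19*-9 - -21*13)=102; twice the area = |1222| = 1222; area = 611; answer 611
Part II: S1 = 611; threaded value p + q = 612; r = 5595; 5595 = 3 * 5 * 373; sigma = (1 + 3) * (1 + 5) * (1 + 373) = 4 * 6 * 374 = 8976; answer 8976
Part III: S2 = 8976; m = -43; f(3) = 1*(41) - 3*(37) + 1*(-43) = -113; iterating: f(3)=-113, f(4)=-199, f(5)=181, f(6)=665, f(7)=-77, f(8)=-1891, f(9)=-995, f(10)=4601, f(11)=5695, f(12)=-9103, f(13)=-21587, f(14)=11417, f(15)=67075; answer 67075

67075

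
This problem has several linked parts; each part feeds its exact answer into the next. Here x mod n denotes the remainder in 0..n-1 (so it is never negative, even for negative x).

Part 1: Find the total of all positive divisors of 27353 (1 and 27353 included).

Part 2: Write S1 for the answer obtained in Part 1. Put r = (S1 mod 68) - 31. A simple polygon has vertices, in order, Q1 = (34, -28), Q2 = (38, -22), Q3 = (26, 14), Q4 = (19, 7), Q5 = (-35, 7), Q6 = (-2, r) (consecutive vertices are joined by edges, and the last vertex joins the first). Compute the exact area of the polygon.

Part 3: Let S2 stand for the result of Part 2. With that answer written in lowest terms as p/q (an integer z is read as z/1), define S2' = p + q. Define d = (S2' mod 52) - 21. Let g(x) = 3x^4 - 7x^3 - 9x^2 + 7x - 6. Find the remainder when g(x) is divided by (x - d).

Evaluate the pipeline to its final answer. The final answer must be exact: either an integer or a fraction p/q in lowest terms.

Part 1: 27353 = 17 * 1609; sigma = (1 + 17) * (1 + 1609) = 18 * 1610 = 28980; answer 28980
Part 2: S1 = 28980; r = -19; cross terms: (34*-22 - 38*-28)=316, (38*14 - 26*-22)=1104, (26*7 - 19*14)=-84, (19*7 - -35*7)=378, (-35*-19 - -2*7)=679, (-2*-28 - 34*-19)=702; twice the area = |3095| = 3095; area = 3095/2; answer 3095/2
Part 3: S2 = 3095/2; threaded value p + q = 3097; d = 8; remainder = value at the root: 3*(8)^4 - 7*(8)^3 - 9*(8)^2 + 7*(8)^1 - 6 = (12288) + (-3584) + (-576) + (56) + (-6) = 8178; answer 8178

8178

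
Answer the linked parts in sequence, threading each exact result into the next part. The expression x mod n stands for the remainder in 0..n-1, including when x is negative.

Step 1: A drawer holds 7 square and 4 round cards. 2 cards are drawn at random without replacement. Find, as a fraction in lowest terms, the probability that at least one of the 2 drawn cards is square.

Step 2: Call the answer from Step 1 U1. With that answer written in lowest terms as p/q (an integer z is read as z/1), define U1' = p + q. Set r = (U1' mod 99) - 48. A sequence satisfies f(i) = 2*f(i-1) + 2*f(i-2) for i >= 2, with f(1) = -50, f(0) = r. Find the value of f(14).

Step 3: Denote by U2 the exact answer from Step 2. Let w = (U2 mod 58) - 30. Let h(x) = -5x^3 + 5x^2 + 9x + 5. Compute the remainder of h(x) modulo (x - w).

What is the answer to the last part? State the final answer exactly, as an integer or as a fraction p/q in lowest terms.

Step 1: total draws C(11,2) = 55; complement C(4,2) = 6; favorable 55 - 6 = 49; P = 49/55; answer 49/55
Step 2: U1 = 49/55; threaded value p + q = 104; r = -43; f(2) = 2*(-50) + 2*(-43) = -186; iterating: f(2)=-186, f(3)=-472, f(4)=-1316, f(5)=-3576, f(6)=-9784, f(7)=-26720, f(8)=-73008, f(9)=-199456, f(10)=-544928, f(11)=-1488768, f(12)=-4067392, f(13)=-11112320, f(14)=-30359424; answer -30359424
Step 3: U2 = -30359424; w = 8; remainder = value at the root: -5*(8)^3 + 5*(8)^2 + 9*(8)^1 + 5 = (-2560) + (320) + (72) + (5) = -2163; answer -2163

-2163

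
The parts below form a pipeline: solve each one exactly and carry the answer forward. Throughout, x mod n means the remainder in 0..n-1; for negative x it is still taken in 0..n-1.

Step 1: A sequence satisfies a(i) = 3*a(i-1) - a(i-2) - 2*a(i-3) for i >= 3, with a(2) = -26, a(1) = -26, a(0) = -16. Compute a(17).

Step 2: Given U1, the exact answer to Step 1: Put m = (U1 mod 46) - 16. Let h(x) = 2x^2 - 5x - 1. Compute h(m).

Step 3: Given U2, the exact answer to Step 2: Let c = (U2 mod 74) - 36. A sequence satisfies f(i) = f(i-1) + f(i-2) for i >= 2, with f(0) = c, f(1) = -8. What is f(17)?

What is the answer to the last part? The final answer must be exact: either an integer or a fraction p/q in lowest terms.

Step 1: a(3) = 3*(-26) - 1*(-26) - 2*(-16) = -20; iterating: a(3)=-20, a(4)=18, a(5)=126, a(6)=400, a(7)=1038, a(8)=2462, a(9)=5548, a(10)=12106, a(11)=25846, a(12)=54336, a(13)=112950, a(14)=232822, a(15)=476844, a(16)=971810, a(17)=1972942; answer 1972942
Step 2: U1 = 1972942; m = -14; 2*(-14)^2 - 5*(-14)^1 - 1 = (392) + (70) + (-1) = 461; answer 461
Step 3: U2 = 461; c = -19; f(2) = 1*(-8) + 1*(-19) = -27; iterating: f(2)=-27, f(3)=-35, f(4)=-62, f(5)=-97, f(6)=-159, f(7)=-256, f(8)=-415, f(9)=-671, f(10)=-1086, f(11)=-1757, f(12)=-2843, f(13)=-4600, f(14)=-7443, f(15)=-12043, f(16)=-19486, f(17)=-31529; answer -31529

-31529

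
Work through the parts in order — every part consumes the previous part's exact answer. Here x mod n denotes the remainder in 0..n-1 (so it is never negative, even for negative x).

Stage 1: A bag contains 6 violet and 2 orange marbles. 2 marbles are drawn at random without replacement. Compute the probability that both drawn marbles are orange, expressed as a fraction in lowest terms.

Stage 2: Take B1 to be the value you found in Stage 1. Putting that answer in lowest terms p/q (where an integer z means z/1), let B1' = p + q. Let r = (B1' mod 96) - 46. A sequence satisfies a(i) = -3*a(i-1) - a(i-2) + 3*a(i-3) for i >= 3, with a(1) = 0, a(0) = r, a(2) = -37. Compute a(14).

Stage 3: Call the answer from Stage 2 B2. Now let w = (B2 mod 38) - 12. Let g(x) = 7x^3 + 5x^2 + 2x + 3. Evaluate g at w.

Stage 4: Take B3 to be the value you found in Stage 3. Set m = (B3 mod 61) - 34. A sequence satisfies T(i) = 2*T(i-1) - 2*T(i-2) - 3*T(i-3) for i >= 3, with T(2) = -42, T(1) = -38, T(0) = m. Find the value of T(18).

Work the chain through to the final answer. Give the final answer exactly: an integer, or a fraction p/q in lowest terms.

Stage 1: total draws C(8,2) = 28; favorable C(2,2) = 1; P = 1/28; answer 1/28
Stage 2: B1 = 1/28; threaded value p + q = 29; r = -17; a(3) = -3*(-37) - 1*(0) + 3*(-17) = 60; iterating: a(3)=60, a(4)=-143, a(5)=258, a(6)=-451, a(7)=666, a(8)=-773, a(9)=300, a(10)=1871, a(11)=-8232, a(12)=23725, a(13)=-57330, a(14)=123569; answer 123569
Stage 3: B2 = 123569; w = 19; 7*(19)^3 + 5*(19)^2 + 2*(19)^1 + 3 = (48013) + (1805) + (38) + (3) = 49859; answer 49859
Stage 4: B3 = 49859; m = -12; T(3) = 2*(-42) - 2*(-38) - 3*(-12) = 28; iterating: T(3)=28, T(4)=254, T(5)=578, T(6)=564, T(7)=-790, T(8)=-4442, T(9)=-8996, T(10)=-6738, T(11)=17842, T(12)=76148, T(13)=136826, T(14)=67830, T(15)=-366436, T(16)=-1279010, T(17)=-2028638, T(18)=-399948; answer -399948

-399948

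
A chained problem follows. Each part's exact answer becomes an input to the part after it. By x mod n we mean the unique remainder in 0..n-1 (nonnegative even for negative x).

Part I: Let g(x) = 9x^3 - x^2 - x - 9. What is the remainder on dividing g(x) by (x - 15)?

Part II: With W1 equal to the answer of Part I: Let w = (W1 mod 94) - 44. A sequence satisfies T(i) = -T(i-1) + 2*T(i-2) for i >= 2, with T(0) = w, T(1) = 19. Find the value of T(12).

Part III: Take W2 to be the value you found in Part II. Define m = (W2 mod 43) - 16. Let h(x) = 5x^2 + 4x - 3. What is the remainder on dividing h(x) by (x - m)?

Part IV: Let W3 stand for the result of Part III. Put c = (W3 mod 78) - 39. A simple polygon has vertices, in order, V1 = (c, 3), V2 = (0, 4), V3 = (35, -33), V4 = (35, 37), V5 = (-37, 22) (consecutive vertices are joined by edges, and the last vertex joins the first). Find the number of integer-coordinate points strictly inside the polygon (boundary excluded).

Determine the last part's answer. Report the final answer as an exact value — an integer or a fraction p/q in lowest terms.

2429

Part I: remainder = value at the root: 9*(15)^3 - 1*(15)^2 - 1*(15)^1 - 9 = (30375) + (-225) + (-15) + (-9) = 30126; answer 30126
Part II: W1 = 30126; w = 2; T(2) = -1*(19) + 2*(2) = -15; iterating: T(2)=-15, T(3)=53, T(4)=-83, T(5)=189, T(6)=-355, T(7)=733, T(8)=-1443, T(9)=2909, T(10)=-5795, T(11)=11613, T(12)=-23203; answer -23203
Part III: W2 = -23203; m = 1; remainder = value at the root: 5*(1)^2 + 4*(1)^1 - 3 = (5) + (4) + (-3) = 6; answer 6
Part IV: W3 = 6; c = -33; cross terms: (-33*4 - 0*3)=-132, (0*-33 - 35*4)=-140, (35*37 - 35*-33)=2450, (35*22 - -37*37)=2139, (-37*3 - -33*22)=615; twice the area = |4932| = 4932; area = 2466; boundary points = 1 + 1 + 70 + 3 + 1 = 76; strictly interior points = area - boundary/2 + 1 = 2429; answer 2429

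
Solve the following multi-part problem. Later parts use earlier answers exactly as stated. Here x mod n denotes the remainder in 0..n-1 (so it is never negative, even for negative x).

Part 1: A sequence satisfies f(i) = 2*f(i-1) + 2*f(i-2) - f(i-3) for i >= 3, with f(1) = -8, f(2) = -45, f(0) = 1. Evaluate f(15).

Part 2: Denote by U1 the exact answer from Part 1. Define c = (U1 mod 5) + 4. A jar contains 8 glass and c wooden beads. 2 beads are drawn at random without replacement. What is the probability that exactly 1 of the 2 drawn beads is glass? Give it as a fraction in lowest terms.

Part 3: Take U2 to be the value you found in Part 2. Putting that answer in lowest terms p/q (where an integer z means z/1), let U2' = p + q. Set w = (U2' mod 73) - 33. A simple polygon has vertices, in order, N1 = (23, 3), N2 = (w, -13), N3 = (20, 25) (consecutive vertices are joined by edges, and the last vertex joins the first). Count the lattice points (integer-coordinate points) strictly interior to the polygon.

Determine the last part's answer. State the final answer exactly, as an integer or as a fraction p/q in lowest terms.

Part 1: f(3) = 2*(-45) + 2*(-8) - 1*(1) = -107; iterating: f(3)=-107, f(4)=-296, f(5)=-761, f(6)=-2007, f(7)=-5240, f(8)=-13733, f(9)=-35939, f(10)=-94104, f(11)=-246353, f(12)=-644975, f(13)=-1688552, f(14)=-4420701, f(15)=-11573531; answer -11573531
Part 2: U1 = -11573531; c = 8; total draws C(16,2) = 120; favorable C(8,1)*C(8,1) = 64; P = 8/15; answer 8/15
Part 3: U2 = 8/15; threaded value p + q = 23; w = -10; cross terms: (23*-13 - -10*3)=-269, (-10*25 - 20*-13)=10, (20*3 - 23*25)=-515; twice the area = |-774| = 774; area = 387; boundary points = 1 + 2 + 1 = 4; strictly interior points = area - boundary/2 + 1 = 386; answer 386

386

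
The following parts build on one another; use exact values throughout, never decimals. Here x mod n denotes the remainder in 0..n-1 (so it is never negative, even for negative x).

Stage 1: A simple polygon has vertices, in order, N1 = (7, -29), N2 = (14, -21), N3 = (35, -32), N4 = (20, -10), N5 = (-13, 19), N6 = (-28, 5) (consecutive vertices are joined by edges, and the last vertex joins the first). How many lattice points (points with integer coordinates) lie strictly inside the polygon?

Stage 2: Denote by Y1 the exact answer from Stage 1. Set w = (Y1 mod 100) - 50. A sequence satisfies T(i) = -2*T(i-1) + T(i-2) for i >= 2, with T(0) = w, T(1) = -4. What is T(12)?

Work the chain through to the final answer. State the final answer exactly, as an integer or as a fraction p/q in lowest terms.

Stage 1: cross terms: (7*-21 - 14*-29)=259, (14*-32 - 35*-21)=287, (35*-10 - 20*-32)=290, (20*19 - -13*-10)=250, (-13*5 - -28*19)=467, (-28*-29 - 7*5)=777; twice the area = |2330| = 2330; area = 1165; boundary points = 1 + 1 + 1 + 1 + 1 + 1 = 6; strictly interior points = area - boundary/2 + 1 = 1163; answer 1163
Stage 2: Y1 = 1163; w = 13; T(2) = -2*(-4) + 1*(13) = 21; iterating: T(2)=21, T(3)=-46, T(4)=113, T(5)=-272, T(6)=657, T(7)=-1586, T(8)=3829, T(9)=-9244, T(10)=22317, T(11)=-53878, T(12)=130073; answer 130073

130073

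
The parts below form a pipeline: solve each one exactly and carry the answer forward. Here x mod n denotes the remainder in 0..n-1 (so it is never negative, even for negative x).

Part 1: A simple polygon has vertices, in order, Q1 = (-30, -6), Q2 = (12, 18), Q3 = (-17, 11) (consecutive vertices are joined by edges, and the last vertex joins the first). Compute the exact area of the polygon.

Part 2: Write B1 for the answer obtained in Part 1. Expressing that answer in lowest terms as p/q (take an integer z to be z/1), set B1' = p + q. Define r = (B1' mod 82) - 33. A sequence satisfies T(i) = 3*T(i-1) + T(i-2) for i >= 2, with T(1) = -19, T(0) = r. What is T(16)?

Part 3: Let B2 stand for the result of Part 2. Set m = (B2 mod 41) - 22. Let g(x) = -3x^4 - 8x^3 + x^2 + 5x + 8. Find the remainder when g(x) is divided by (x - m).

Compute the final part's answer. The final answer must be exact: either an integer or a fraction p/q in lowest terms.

-33201

Part 1: cross terms: (-30*18 - 12*-6)=-468, (12*11 - -17*18)=438, (-17*-6 - -30*11)=432; twice the area = |402| = 402; area = 201; answer 201
Part 2: B1 = 201; threaded value p + q = 202; r = 5; T(2) = 3*(-19) + 1*(5) = -52; iterating: T(2)=-52, T(3)=-175, T(4)=-577, T(5)=-1906, T(6)=-6295, T(7)=-20791, T(8)=-68668, T(9)=-226795, T(10)=-749053, T(11)=-2473954, T(12)=-8170915, T(13)=-26986699, T(14)=-89131012, T(15)=-294379735, T(16)=-972270217; answer -972270217
Part 3: B2 = -972270217; m = -11; remainder = value at the root: -3*(-11)^4 - 8*(-11)^3 + 1*(-11)^2 + 5*(-11)^1 + 8 = (-43923) + (10648) + (121) + (-55) + (8) = -33201; answer -33201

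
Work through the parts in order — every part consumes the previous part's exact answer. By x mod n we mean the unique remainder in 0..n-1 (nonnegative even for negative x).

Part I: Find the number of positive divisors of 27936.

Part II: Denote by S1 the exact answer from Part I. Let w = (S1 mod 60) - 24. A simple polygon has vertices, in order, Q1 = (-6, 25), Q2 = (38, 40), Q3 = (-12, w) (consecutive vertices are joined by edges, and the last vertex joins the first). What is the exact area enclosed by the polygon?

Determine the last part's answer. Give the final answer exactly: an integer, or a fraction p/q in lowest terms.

241

Part I: 27936 = 2^5 * 3^2 * 97; number of divisors = (5+1) * (2+1) * (1+1) = 36; answer 36
Part II: S1 = 36; w = 12; cross terms: (-6*40 - 38*25)=-1190, (38*12 - -12*40)=936, (-12*25 - -6*12)=-228; twice the area = |-482| = 482; area = 241; answer 241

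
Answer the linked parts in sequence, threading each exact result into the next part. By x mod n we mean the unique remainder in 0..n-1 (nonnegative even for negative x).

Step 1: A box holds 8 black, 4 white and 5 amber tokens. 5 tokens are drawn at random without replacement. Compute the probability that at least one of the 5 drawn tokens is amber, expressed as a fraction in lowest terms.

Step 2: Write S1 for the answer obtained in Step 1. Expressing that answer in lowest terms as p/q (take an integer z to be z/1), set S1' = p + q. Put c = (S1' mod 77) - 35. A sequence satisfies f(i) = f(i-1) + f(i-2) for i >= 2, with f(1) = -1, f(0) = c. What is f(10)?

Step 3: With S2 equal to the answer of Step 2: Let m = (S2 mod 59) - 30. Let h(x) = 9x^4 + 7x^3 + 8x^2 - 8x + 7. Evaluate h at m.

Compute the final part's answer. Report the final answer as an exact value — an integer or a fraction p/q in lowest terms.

Step 1: total draws C(17,5) = 6188; complement C(12,5) = 792; favorable 6188 - 792 = 5396; P = 1349/1547; answer 1349/1547
Step 2: S1 = 1349/1547; threaded value p + q = 2896; c = 12; f(2) = 1*(-1) + 1*(12) = 11; iterating: f(2)=11, f(3)=10, f(4)=21, f(5)=31, f(6)=52, f(7)=83, f(8)=135, f(9)=218, f(10)=353; answer 353
Step 3: S2 = 353; m = 28; 9*(28)^4 + 7*(28)^3 + 8*(28)^2 - 8*(28)^1 + 7 = (5531904) + (153664) + (6272) + (-224) + (7) = 5691623; answer 5691623

5691623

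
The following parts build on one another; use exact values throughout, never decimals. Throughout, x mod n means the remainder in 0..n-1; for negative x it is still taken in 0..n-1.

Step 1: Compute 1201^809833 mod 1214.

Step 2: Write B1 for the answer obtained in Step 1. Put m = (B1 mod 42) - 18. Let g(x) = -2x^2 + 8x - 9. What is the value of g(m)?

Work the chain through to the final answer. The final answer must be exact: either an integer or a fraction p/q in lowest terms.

Step 1: squarings mod 1214: 1201^1=1201, 1201^2=169, 1201^4=639, 1201^8=417, 1201^16=287, 1201^32=1031, 1201^64=711, 1201^128=497, 1201^256=567, 1201^512=993, 1201^1024=281, 1201^2048=51, 1201^4096=173, 1201^8192=793, 1201^16384=1211, 1201^32768=9, 1201^65536=81, 1201^131072=491, 1201^262144=709, 1201^524288=85; 1201^809833 = 1201^1 * 1201^8 * 1201^32 * 1201^64 * 1201^256 * 1201^512 * 1201^2048 * 1201^4096 * 1201^16384 * 1201^262144 * 1201^524288 = 1107 (mod 1214); answer 1107
Step 2: B1 = 1107; m = -3; -2*(-3)^2 + 8*(-3)^1 - 9 = (-18) + (-24) + (-9) = -51; answer -51

-51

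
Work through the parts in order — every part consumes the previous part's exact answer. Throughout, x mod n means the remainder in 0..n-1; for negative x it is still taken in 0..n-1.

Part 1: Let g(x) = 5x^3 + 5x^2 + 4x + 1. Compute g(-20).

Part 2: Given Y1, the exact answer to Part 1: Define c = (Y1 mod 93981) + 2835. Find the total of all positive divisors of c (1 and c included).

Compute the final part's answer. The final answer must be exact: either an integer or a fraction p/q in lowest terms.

89536

Part 1: 5*(-20)^3 + 5*(-20)^2 + 4*(-20)^1 + 1 = (-40000) + (2000) + (-80) + (1) = -38079; answer -38079
Part 2: Y1 = -38079; c = 58737; 58737 = 3 * 7 * 2797; sigma = (1 + 3) * (1 + 7) * (1 + 2797) = 4 * 8 * 2798 = 89536; answer 89536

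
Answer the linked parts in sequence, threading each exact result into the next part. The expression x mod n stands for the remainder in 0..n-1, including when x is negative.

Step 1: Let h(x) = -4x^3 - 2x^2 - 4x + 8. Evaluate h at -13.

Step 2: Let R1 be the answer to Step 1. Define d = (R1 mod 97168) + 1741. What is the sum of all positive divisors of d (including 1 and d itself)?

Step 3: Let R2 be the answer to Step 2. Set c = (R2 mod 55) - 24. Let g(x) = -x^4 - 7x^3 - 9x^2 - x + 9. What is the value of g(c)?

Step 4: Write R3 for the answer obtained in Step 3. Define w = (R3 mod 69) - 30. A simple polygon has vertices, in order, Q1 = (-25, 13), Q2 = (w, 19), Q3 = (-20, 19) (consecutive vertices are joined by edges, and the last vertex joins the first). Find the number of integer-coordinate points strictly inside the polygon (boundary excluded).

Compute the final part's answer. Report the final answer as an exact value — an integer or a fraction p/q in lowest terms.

120

Step 1: -4*(-13)^3 - 2*(-13)^2 - 4*(-13)^1 + 8 = (8788) + (-338) + (52) + (8) = 8510; answer 8510
Step 2: R1 = 8510; d = 10251; 10251 = 3^2 * 17 * 67; sigma = (1 + 3 + 9) * (1 + 17) * (1 + 67) = 13 * 18 * 68 = 15912; answer 15912
Step 3: R2 = 15912; c = -7; -1*(-7)^4 - 7*(-7)^3 - 9*(-7)^2 - 1*(-7)^1 + 9 = (-2401) + (2401) + (-441) + (7) + (9) = -425; answer -425
Step 4: R3 = -425; w = 28; cross terms: (-25*19 - 28*13)=-839, (28*19 - -20*19)=912, (-20*13 - -25*19)=215; twice the area = |288| = 288; area = 144; boundary points = 1 + 48 + 1 = 50; strictly interior points = area - boundary/2 + 1 = 120; answer 120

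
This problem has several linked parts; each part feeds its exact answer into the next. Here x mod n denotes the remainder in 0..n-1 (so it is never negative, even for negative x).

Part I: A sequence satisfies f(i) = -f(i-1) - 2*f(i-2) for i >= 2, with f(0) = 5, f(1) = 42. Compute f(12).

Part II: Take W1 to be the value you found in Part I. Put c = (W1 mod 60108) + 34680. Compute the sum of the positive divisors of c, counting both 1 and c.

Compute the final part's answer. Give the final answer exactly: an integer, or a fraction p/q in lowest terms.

162176

Part I: f(2) = -1*(42) - 2*(5) = -52; iterating: f(2)=-52, f(3)=-32, f(4)=136, f(5)=-72, f(6)=-200, f(7)=344, f(8)=56, f(9)=-744, f(10)=632, f(11)=856, f(12)=-2120; answer -2120
Part II: W1 = -2120; c = 92668; 92668 = 2^2 * 23167; sigma = (1 + 2 + 4) * (1 + 23167) = 7 * 23168 = 162176; answer 162176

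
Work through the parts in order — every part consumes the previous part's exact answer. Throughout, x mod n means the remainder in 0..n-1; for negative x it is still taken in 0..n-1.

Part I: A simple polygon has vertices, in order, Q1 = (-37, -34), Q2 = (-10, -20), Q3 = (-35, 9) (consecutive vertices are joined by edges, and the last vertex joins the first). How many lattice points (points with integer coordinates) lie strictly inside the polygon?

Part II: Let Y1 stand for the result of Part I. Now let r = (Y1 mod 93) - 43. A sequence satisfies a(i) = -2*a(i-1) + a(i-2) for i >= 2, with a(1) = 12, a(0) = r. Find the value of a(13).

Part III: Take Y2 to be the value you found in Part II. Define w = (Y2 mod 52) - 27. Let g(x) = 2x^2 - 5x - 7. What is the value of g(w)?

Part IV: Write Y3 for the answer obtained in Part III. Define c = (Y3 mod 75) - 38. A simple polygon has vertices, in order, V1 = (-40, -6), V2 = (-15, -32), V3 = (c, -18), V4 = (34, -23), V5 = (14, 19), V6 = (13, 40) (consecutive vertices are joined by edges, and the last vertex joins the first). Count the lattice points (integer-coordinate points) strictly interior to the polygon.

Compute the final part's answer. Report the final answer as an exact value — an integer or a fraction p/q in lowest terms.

2345

Part I: cross terms: (-37*-20 - -10*-34)=400, (-10*9 - -35*-20)=-790, (-35*-34 - -37*9)=1523; twice the area = |1133| = 1133; area = 1133/2; boundary points = 1 + 1 + 1 = 3; strictly interior points = area - boundary/2 + 1 = 566; answer 566
Part II: Y1 = 566; r = -35; a(2) = -2*(12) + 1*(-35) = -59; iterating: a(2)=-59, a(3)=130, a(4)=-319, a(5)=768, a(6)=-1855, a(7)=4478, a(8)=-10811, a(9)=26100, a(10)=-63011, a(11)=152122, a(12)=-367255, a(13)=886632; answer 886632
Part III: Y2 = 886632; w = 5; 2*(5)^2 - 5*(5)^1 - 7 = (50) + (-25) + (-7) = 18; answer 18
Part IV: Y3 = 18; c = -20; cross terms: (-40*-32 - -15*-6)=1190, (-15*-18 - -20*-32)=-370, (-20*-23 - 34*-18)=1072, (34*19 - 14*-23)=968, (14*40 - 13*19)=313, (13*-6 - -40*40)=1522; twice the area = |4695| = 4695; area = 4695/2; boundary points = 1 + 1 + 1 + 2 + 1 + 1 = 7; strictly interior points = area - boundary/2 + 1 = 2345; answer 2345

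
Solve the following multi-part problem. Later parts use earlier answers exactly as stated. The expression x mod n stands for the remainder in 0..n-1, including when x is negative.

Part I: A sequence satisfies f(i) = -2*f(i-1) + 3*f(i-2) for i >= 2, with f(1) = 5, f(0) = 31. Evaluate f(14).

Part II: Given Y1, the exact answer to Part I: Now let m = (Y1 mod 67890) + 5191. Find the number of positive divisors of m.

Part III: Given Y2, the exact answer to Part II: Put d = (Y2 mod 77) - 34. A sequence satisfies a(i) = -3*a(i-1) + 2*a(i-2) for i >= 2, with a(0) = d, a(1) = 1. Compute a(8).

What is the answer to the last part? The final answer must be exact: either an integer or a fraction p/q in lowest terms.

Part I: f(2) = -2*(5) + 3*(31) = 83; iterating: f(2)=83, f(3)=-151, f(4)=551, f(5)=-1555, f(6)=4763, f(7)=-14191, f(8)=42671, f(9)=-127915, f(10)=383843, f(11)=-1151431, f(12)=3454391, f(13)=-10363075, f(14)=31089323; answer 31089323
Part II: Y1 = 31089323; m = 68784; 68784 = 2^4 * 3 * 1433; number of divisors = (4+1) * (1+1) * (1+1) = 20; answer 20
Part III: Y2 = 20; d = -14; a(2) = -3*(1) + 2*(-14) = -31; iterating: a(2)=-31, a(3)=95, a(4)=-347, a(5)=1231, a(6)=-4387, a(7)=15623, a(8)=-55643; answer -55643

-55643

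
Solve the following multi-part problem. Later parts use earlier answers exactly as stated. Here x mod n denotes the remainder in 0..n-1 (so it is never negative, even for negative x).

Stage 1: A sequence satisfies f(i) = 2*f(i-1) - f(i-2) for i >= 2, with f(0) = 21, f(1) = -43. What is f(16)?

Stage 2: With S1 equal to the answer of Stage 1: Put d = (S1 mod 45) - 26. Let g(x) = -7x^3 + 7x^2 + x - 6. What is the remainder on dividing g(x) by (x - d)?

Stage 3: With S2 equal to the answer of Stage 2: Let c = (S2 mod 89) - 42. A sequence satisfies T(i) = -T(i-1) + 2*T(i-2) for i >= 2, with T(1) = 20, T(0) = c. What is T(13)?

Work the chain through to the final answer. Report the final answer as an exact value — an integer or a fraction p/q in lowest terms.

Stage 1: f(2) = 2*(-43) - 1*(21) = -107; iterating: f(2)=-107, f(3)=-171, f(4)=-235, f(5)=-299, f(6)=-363, f(7)=-427, f(8)=-491, f(9)=-555, f(10)=-619, f(11)=-683, f(12)=-747, f(13)=-811, f(14)=-875, f(15)=-939, f(16)=-1003; answer -1003
Stage 2: S1 = -1003; d = 6; remainder = value at the root: -7*(6)^3 + 7*(6)^2 + 1*(6)^1 - 6 = (-1512) + (252) + (6) + (-6) = -1260; answer -1260
Stage 3: S2 = -1260; c = 33; T(2) = -1*(20) + 2*(33) = 46; iterating: T(2)=46, T(3)=-6, T(4)=98, T(5)=-110, T(6)=306, T(7)=-526, T(8)=1138, T(9)=-2190, T(10)=4466, T(11)=-8846, T(12)=17778, T(13)=-35470; answer -35470

-35470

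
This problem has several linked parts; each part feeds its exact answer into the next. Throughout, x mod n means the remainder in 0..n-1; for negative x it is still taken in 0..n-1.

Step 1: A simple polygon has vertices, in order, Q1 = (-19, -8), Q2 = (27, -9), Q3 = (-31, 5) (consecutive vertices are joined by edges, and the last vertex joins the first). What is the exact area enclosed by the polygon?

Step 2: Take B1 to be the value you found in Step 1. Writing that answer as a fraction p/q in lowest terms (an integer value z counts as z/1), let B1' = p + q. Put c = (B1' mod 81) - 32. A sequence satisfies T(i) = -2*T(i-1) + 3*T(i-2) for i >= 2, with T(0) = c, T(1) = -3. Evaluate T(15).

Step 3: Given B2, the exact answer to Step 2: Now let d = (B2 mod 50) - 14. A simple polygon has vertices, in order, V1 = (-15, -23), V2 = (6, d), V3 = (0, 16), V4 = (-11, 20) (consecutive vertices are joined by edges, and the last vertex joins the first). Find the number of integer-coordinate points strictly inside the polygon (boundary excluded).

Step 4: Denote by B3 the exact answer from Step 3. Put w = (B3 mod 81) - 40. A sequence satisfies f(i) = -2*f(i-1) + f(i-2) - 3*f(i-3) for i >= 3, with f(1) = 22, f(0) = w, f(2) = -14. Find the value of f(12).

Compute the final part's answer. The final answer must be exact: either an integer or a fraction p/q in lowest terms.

113454

Step 1: cross terms: (-19*-9 - 27*-8)=387, (27*5 - -31*-9)=-144, (-31*-8 - -19*5)=343; twice the area = |586| = 586; area = 293; answer 293
Step 2: B1 = 293; threaded value p + q = 294; c = 19; T(2) = -2*(-3) + 3*(19) = 63; iterating: T(2)=63, T(3)=-135, T(4)=459, T(5)=-1323, T(6)=4023, T(7)=-12015, T(8)=36099, T(9)=-108243, T(10)=324783, T(11)=-974295, T(12)=2922939, T(13)=-8768763, T(14)=26306343, T(15)=-78918975; answer -78918975
Step 3: B2 = -78918975; d = 11; cross terms: (-15*11 - 6*-23)=-27, (6*16 - 0*11)=96, (0*20 - -11*16)=176, (-11*-23 - -15*20)=553; twice the area = |798| = 798; area = 399; boundary points = 1 + 1 + 1 + 1 = 4; strictly interior points = area - boundary/2 + 1 = 398; answer 398
Step 4: B3 = 398; w = 34; f(3) = -2*(-14) + 1*(22) - 3*(34) = -52; iterating: f(3)=-52, f(4)=24, f(5)=-58, f(6)=296, f(7)=-722, f(8)=1914, f(9)=-5438, f(10)=14956, f(11)=-41092, f(12)=113454; answer 113454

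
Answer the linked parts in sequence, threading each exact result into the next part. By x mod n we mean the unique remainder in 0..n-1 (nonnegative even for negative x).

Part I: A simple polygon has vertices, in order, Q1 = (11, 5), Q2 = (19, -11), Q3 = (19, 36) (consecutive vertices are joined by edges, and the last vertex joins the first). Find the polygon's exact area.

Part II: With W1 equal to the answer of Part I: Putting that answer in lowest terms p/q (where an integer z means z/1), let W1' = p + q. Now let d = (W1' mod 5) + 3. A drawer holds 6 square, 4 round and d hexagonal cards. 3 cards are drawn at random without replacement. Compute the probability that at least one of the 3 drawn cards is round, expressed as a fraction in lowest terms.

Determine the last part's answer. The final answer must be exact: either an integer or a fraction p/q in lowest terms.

Part I: cross terms: (11*-11 - 19*5)=-216, (19*36 - 19*-11)=893, (19*5 - 11*36)=-301; twice the area = |376| = 376; area = 188; answer 188
Part II: W1 = 188; threaded value p + q = 189; d = 7; total draws C(17,3) = 680; complement C(13,3) = 286; favorable 680 - 286 = 394; P = 197/340; answer 197/340

197/340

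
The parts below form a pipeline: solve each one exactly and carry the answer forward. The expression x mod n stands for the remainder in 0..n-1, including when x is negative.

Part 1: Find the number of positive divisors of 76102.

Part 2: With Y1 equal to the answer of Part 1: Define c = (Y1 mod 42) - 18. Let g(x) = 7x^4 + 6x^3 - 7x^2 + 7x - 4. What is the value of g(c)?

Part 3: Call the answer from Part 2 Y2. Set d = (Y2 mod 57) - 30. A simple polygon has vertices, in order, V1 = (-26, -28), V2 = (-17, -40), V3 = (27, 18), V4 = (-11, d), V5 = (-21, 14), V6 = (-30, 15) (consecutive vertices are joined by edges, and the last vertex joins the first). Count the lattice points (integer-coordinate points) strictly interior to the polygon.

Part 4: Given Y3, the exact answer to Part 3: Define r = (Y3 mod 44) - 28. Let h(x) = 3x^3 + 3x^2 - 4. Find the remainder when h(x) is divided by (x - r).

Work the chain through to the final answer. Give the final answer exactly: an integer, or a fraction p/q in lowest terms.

Part 1: 76102 = 2 * 13 * 2927; number of divisors = (1+1) * (1+1) * (1+1) = 8; answer 8
Part 2: Y1 = 8; c = -10; 7*(-10)^4 + 6*(-10)^3 - 7*(-10)^2 + 7*(-10)^1 - 4 = (70000) + (-6000) + (-700) + (-70) + (-4) = 63226; answer 63226
Part 3: Y2 = 63226; d = -17; cross terms: (-26*-40 - -17*-28)=564, (-17*18 - 27*-40)=774, (27*-17 - -11*18)=-261, (-11*14 - -21*-17)=-511, (-21*15 - -30*14)=105, (-30*-28 - -26*15)=1230; twice the area = |1901| = 1901; area = 1901/2; boundary points = 3 + 2 + 1 + 1 + 1 + 1 = 9; strictly interior points = area - boundary/2 + 1 = 947; answer 947
Part 4: Y3 = 947; r = -5; remainder = value at the root: 3*(-5)^3 + 3*(-5)^2 - 4 = (-375) + (75) + (-4) = -304; answer -304

-304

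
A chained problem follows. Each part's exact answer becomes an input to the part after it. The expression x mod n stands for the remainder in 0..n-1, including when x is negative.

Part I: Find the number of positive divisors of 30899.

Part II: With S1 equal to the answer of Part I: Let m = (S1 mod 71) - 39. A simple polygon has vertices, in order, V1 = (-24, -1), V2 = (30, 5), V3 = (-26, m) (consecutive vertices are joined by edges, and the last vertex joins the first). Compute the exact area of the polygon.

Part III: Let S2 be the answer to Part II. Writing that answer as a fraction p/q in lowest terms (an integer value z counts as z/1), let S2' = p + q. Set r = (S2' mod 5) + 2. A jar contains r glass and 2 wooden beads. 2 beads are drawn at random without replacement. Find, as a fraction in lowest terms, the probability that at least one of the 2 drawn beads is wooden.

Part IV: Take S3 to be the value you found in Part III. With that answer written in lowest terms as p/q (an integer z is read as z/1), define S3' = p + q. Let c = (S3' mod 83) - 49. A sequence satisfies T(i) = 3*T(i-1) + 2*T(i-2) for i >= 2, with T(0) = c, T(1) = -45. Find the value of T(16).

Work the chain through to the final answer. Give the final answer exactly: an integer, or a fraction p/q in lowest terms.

Part I: 30899 = 11 * 53^2; number of divisors = (1+1) * (2+1) = 6; answer 6
Part II: S1 = 6; m = -33; cross terms: (-24*5 - 30*-1)=-90, (30*-33 - -26*5)=-860, (-26*-1 - -24*-33)=-766; twice the area = |-1716| = 1716; area = 858; answer 858
Part III: S2 = 858; threaded value p + q = 859; r = 6; total draws C(8,2) = 28; complement C(6,2) = 15; favorable 28 - 15 = 13; P = 13/28; answer 13/28
Part IV: S3 = 13/28; threaded value p + q = 41; c = -8; T(2) = 3*(-45) + 2*(-8) = -151; iterating: T(2)=-151, T(3)=-543, T(4)=-1931, T(5)=-6879, T(6)=-24499, T(7)=-87255, T(8)=-310763, T(9)=-1106799, T(10)=-3941923, T(11)=-14039367, T(12)=-50001947, T(13)=-178084575, T(14)=-634257619, T(15)=-2258942007, T(16)=-8045341259; answer -8045341259

-8045341259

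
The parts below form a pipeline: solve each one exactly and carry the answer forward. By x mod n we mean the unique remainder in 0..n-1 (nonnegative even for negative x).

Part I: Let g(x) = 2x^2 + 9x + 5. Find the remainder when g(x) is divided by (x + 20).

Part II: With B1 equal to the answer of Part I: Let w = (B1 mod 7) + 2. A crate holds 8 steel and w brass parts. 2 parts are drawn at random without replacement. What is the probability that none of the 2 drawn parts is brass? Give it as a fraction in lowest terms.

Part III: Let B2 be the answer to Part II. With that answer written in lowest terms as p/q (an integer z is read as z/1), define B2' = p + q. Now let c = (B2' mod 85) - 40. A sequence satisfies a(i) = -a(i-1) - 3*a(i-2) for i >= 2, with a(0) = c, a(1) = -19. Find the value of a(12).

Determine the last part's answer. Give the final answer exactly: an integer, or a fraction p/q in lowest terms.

-2273

Part I: remainder = value at the root: 2*(-20)^2 + 9*(-20)^1 + 5 = (800) + (-180) + (5) = 625; answer 625
Part II: B1 = 625; w = 4; total draws C(12,2) = 66; favorable C(8,2) = 28; P = 14/33; answer 14/33
Part III: B2 = 14/33; threaded value p + q = 47; c = 7; a(2) = -1*(-19) - 3*(7) = -2; iterating: a(2)=-2, a(3)=59, a(4)=-53, a(5)=-124, a(6)=283, a(7)=89, a(8)=-938, a(9)=671, a(10)=2143, a(11)=-4156, a(12)=-2273; answer -2273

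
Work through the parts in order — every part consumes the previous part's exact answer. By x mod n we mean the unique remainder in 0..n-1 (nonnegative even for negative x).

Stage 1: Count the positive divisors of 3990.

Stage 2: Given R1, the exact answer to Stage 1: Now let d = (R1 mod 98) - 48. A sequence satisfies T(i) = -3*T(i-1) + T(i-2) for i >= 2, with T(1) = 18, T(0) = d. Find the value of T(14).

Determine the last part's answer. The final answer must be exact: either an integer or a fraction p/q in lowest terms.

Stage 1: 3990 = 2 * 3 * 5 * 7 * 19; number of divisors = (1+1) * (1+1) * (1+1) * (1+1) * (1+1) = 32; answer 32
Stage 2: R1 = 32; d = -16; T(2) = -3*(18) + 1*(-16) = -70; iterating: T(2)=-70, T(3)=228, T(4)=-754, T(5)=2490, T(6)=-8224, T(7)=27162, T(8)=-89710, T(9)=296292, T(10)=-978586, T(11)=3232050, T(12)=-10674736, T(13)=35256258, T(14)=-116443510; answer -116443510

-116443510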